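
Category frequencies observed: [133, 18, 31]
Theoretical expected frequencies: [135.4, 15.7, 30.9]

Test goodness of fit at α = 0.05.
Chi-square goodness of fit test:
H₀: observed counts match expected distribution
H₁: observed counts differ from expected distribution
df = k - 1 = 2
χ² = Σ(O - E)²/E
   = (133 - 135.4)²/135.4 + (18 - 15.7)²/15.7 + (31 - 30.9)²/30.9
   = 0.043 + 0.337 + 0.000
   = 0.38
p-value = 0.8270

Since p-value > α = 0.05, we fail to reject H₀.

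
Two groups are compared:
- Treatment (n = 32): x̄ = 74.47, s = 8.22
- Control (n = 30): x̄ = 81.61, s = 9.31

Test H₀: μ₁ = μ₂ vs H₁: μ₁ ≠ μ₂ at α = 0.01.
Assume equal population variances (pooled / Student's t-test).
Student's two-sample t-test (equal variances):
H₀: μ₁ = μ₂
H₁: μ₁ ≠ μ₂
df = n₁ + n₂ - 2 = 60
Pooled variance s_p² = [(n₁-1)s₁² + (n₂-1)s₂²] / (n₁ + n₂ - 2) = [(31)(8.22²) + (29)(9.31²)] / 60 = 76.8038
SE = √(s_p²(1/n₁ + 1/n₂)) = √(76.8038 × (1/32 + 1/30)) = 2.2272
t = (x̄₁ - x̄₂) / SE = (74.47 - 81.61) / 2.2272 = -7.14 / 2.2272 = -3.206
p-value = 0.0022

Since p-value < α = 0.01, we reject H₀.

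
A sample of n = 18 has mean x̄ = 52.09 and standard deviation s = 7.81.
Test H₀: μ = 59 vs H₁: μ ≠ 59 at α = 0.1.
One-sample t-test:
H₀: μ = 59
H₁: μ ≠ 59
df = n - 1 = 17
t = (x̄ - μ₀) / (s/√n) = (52.09 - 59) / (7.81/√18) = -3.754
p-value = 0.0016

Since p-value < α = 0.1, we reject H₀.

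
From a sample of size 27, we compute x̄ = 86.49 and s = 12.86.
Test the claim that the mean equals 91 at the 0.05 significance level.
One-sample t-test:
H₀: μ = 91
H₁: μ ≠ 91
df = n - 1 = 26
t = (x̄ - μ₀) / (s/√n) = (86.49 - 91) / (12.86/√27) = -1.822
p-value = 0.0799

Since p-value > α = 0.05, we fail to reject H₀.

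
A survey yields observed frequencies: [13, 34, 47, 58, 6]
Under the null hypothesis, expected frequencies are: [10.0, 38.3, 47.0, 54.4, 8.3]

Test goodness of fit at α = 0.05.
Chi-square goodness of fit test:
H₀: observed counts match expected distribution
H₁: observed counts differ from expected distribution
df = k - 1 = 4
χ² = Σ(O - E)²/E
   = (13 - 10.0)²/10.0 + (34 - 38.3)²/38.3 + (47 - 47.0)²/47.0 + (58 - 54.4)²/54.4 + (6 - 8.3)²/8.3
   = 0.900 + 0.483 + 0.000 + 0.238 + 0.637
   = 2.26
p-value = 0.6884

Since p-value > α = 0.05, we fail to reject H₀.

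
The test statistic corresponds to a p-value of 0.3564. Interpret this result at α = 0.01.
Since p = 0.3564 > α = 0.01, fail to reject H₀.
There is insufficient evidence to reject the null hypothesis; the result is not statistically significant at the 0.01 level.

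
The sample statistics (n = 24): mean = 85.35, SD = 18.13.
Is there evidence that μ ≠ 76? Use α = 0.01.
One-sample t-test:
H₀: μ = 76
H₁: μ ≠ 76
df = n - 1 = 23
t = (x̄ - μ₀) / (s/√n) = (85.35 - 76) / (18.13/√24) = 2.527
p-value = 0.0189

Since p-value > α = 0.01, we fail to reject H₀.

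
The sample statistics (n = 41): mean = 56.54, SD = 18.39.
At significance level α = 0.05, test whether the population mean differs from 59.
One-sample t-test:
H₀: μ = 59
H₁: μ ≠ 59
df = n - 1 = 40
t = (x̄ - μ₀) / (s/√n) = (56.54 - 59) / (18.39/√41) = -0.857
p-value = 0.3968

Since p-value > α = 0.05, we fail to reject H₀.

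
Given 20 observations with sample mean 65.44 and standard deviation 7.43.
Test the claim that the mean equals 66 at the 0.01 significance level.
One-sample t-test:
H₀: μ = 66
H₁: μ ≠ 66
df = n - 1 = 19
t = (x̄ - μ₀) / (s/√n) = (65.44 - 66) / (7.43/√20) = -0.337
p-value = 0.7398

Since p-value > α = 0.01, we fail to reject H₀.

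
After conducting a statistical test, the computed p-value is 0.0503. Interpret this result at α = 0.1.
Since p = 0.0503 < α = 0.1, reject H₀.
There is sufficient evidence to reject the null hypothesis; the result is statistically significant at the 0.1 level.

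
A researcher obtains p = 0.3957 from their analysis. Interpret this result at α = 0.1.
Since p = 0.3957 > α = 0.1, fail to reject H₀.
There is insufficient evidence to reject the null hypothesis; the result is not statistically significant at the 0.1 level.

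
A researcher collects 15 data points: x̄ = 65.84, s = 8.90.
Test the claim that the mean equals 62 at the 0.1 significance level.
One-sample t-test:
H₀: μ = 62
H₁: μ ≠ 62
df = n - 1 = 14
t = (x̄ - μ₀) / (s/√n) = (65.84 - 62) / (8.90/√15) = 1.671
p-value = 0.1169

Since p-value > α = 0.1, we fail to reject H₀.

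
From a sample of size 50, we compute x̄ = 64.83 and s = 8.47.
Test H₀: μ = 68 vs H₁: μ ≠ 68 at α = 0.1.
One-sample t-test:
H₀: μ = 68
H₁: μ ≠ 68
df = n - 1 = 49
t = (x̄ - μ₀) / (s/√n) = (64.83 - 68) / (8.47/√50) = -2.646
p-value = 0.0109

Since p-value < α = 0.1, we reject H₀.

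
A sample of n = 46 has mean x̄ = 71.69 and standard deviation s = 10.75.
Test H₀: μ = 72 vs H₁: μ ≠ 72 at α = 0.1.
One-sample t-test:
H₀: μ = 72
H₁: μ ≠ 72
df = n - 1 = 45
t = (x̄ - μ₀) / (s/√n) = (71.69 - 72) / (10.75/√46) = -0.196
p-value = 0.8458

Since p-value > α = 0.1, we fail to reject H₀.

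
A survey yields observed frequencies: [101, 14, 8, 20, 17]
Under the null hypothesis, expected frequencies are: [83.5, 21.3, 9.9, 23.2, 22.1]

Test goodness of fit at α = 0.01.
Chi-square goodness of fit test:
H₀: observed counts match expected distribution
H₁: observed counts differ from expected distribution
df = k - 1 = 4
χ² = Σ(O - E)²/E
   = (101 - 83.5)²/83.5 + (14 - 21.3)²/21.3 + (8 - 9.9)²/9.9 + (20 - 23.2)²/23.2 + (17 - 22.1)²/22.1
   = 3.668 + 2.502 + 0.365 + 0.441 + 1.177
   = 8.15
p-value = 0.0861

Since p-value > α = 0.01, we fail to reject H₀.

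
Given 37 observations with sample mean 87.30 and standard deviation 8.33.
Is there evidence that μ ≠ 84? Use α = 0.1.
One-sample t-test:
H₀: μ = 84
H₁: μ ≠ 84
df = n - 1 = 36
t = (x̄ - μ₀) / (s/√n) = (87.30 - 84) / (8.33/√37) = 2.410
p-value = 0.0212

Since p-value < α = 0.1, we reject H₀.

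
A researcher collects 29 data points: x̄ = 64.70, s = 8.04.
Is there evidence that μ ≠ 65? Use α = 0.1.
One-sample t-test:
H₀: μ = 65
H₁: μ ≠ 65
df = n - 1 = 28
t = (x̄ - μ₀) / (s/√n) = (64.70 - 65) / (8.04/√29) = -0.201
p-value = 0.8422

Since p-value > α = 0.1, we fail to reject H₀.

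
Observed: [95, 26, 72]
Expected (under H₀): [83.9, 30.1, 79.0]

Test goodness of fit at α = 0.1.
Chi-square goodness of fit test:
H₀: observed counts match expected distribution
H₁: observed counts differ from expected distribution
df = k - 1 = 2
χ² = Σ(O - E)²/E
   = (95 - 83.9)²/83.9 + (26 - 30.1)²/30.1 + (72 - 79.0)²/79.0
   = 1.469 + 0.558 + 0.620
   = 2.65
p-value = 0.2662

Since p-value > α = 0.1, we fail to reject H₀.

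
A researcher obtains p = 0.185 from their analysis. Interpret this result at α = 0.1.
Since p = 0.185 > α = 0.1, fail to reject H₀.
There is insufficient evidence to reject the null hypothesis; the result is not statistically significant at the 0.1 level.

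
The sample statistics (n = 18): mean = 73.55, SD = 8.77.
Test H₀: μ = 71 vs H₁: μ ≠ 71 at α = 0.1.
One-sample t-test:
H₀: μ = 71
H₁: μ ≠ 71
df = n - 1 = 17
t = (x̄ - μ₀) / (s/√n) = (73.55 - 71) / (8.77/√18) = 1.234
p-value = 0.2341

Since p-value > α = 0.1, we fail to reject H₀.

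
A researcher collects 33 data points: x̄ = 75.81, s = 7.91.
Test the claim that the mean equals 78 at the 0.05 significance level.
One-sample t-test:
H₀: μ = 78
H₁: μ ≠ 78
df = n - 1 = 32
t = (x̄ - μ₀) / (s/√n) = (75.81 - 78) / (7.91/√33) = -1.590
p-value = 0.1216

Since p-value > α = 0.05, we fail to reject H₀.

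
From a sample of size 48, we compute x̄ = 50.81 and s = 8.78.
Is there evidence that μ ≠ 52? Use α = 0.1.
One-sample t-test:
H₀: μ = 52
H₁: μ ≠ 52
df = n - 1 = 47
t = (x̄ - μ₀) / (s/√n) = (50.81 - 52) / (8.78/√48) = -0.939
p-value = 0.3525

Since p-value > α = 0.1, we fail to reject H₀.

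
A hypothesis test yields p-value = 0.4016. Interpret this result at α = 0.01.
Since p = 0.4016 > α = 0.01, fail to reject H₀.
There is insufficient evidence to reject the null hypothesis; the result is not statistically significant at the 0.01 level.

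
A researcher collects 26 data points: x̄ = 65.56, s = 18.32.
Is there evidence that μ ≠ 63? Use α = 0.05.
One-sample t-test:
H₀: μ = 63
H₁: μ ≠ 63
df = n - 1 = 25
t = (x̄ - μ₀) / (s/√n) = (65.56 - 63) / (18.32/√26) = 0.713
p-value = 0.4827

Since p-value > α = 0.05, we fail to reject H₀.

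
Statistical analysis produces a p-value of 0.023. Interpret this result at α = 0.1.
Since p = 0.023 < α = 0.1, reject H₀.
There is sufficient evidence to reject the null hypothesis; the result is statistically significant at the 0.1 level.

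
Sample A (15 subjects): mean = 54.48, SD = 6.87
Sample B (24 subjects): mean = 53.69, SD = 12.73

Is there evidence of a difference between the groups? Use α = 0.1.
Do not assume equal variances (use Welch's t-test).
Welch's two-sample t-test:
H₀: μ₁ = μ₂
H₁: μ₁ ≠ μ₂
s₁²/n₁ = 6.87²/15 = 3.1465,  s₂²/n₂ = 12.73²/24 = 6.7522
SE = √(s₁²/n₁ + s₂²/n₂) = √(3.1465 + 6.7522) = 3.1462
df (Welch-Satterthwaite) = (s₁²/n₁ + s₂²/n₂)² / [(s₁²/n₁)²/(n₁-1) + (s₂²/n₂)²/(n₂-1)] ≈ 36.43
t = (x̄₁ - x̄₂) / SE = (54.48 - 53.69) / 3.1462 = 0.79 / 3.1462 = 0.251
p-value = 0.8032

Since p-value > α = 0.1, we fail to reject H₀.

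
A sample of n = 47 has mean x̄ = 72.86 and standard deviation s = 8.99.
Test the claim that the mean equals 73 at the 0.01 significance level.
One-sample t-test:
H₀: μ = 73
H₁: μ ≠ 73
df = n - 1 = 46
t = (x̄ - μ₀) / (s/√n) = (72.86 - 73) / (8.99/√47) = -0.107
p-value = 0.9154

Since p-value > α = 0.01, we fail to reject H₀.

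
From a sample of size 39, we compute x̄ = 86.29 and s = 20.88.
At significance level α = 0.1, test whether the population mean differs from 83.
One-sample t-test:
H₀: μ = 83
H₁: μ ≠ 83
df = n - 1 = 38
t = (x̄ - μ₀) / (s/√n) = (86.29 - 83) / (20.88/√39) = 0.984
p-value = 0.3313

Since p-value > α = 0.1, we fail to reject H₀.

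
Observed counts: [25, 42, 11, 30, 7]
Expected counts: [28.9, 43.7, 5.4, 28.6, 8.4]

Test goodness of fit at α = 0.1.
Chi-square goodness of fit test:
H₀: observed counts match expected distribution
H₁: observed counts differ from expected distribution
df = k - 1 = 4
χ² = Σ(O - E)²/E
   = (25 - 28.9)²/28.9 + (42 - 43.7)²/43.7 + (11 - 5.4)²/5.4 + (30 - 28.6)²/28.6 + (7 - 8.4)²/8.4
   = 0.526 + 0.066 + 5.807 + 0.069 + 0.233
   = 6.70
p-value = 0.1525

Since p-value > α = 0.1, we fail to reject H₀.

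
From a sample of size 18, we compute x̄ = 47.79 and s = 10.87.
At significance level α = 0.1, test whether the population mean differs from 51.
One-sample t-test:
H₀: μ = 51
H₁: μ ≠ 51
df = n - 1 = 17
t = (x̄ - μ₀) / (s/√n) = (47.79 - 51) / (10.87/√18) = -1.253
p-value = 0.2272

Since p-value > α = 0.1, we fail to reject H₀.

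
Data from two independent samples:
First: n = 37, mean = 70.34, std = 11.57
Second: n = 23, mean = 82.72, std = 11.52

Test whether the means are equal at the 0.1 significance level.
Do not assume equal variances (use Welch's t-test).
Welch's two-sample t-test:
H₀: μ₁ = μ₂
H₁: μ₁ ≠ μ₂
s₁²/n₁ = 11.57²/37 = 3.6180,  s₂²/n₂ = 11.52²/23 = 5.7700
SE = √(s₁²/n₁ + s₂²/n₂) = √(3.6180 + 5.7700) = 3.0640
df (Welch-Satterthwaite) = (s₁²/n₁ + s₂²/n₂)² / [(s₁²/n₁)²/(n₁-1) + (s₂²/n₂)²/(n₂-1)] ≈ 46.96
t = (x̄₁ - x̄₂) / SE = (70.34 - 82.72) / 3.0640 = -12.38 / 3.0640 = -4.040
p-value = 0.0002

Since p-value < α = 0.1, we reject H₀.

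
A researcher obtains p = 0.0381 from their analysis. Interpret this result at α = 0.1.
Since p = 0.0381 < α = 0.1, reject H₀.
There is sufficient evidence to reject the null hypothesis; the result is statistically significant at the 0.1 level.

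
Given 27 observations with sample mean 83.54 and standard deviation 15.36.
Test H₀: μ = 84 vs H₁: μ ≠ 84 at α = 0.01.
One-sample t-test:
H₀: μ = 84
H₁: μ ≠ 84
df = n - 1 = 26
t = (x̄ - μ₀) / (s/√n) = (83.54 - 84) / (15.36/√27) = -0.156
p-value = 0.8775

Since p-value > α = 0.01, we fail to reject H₀.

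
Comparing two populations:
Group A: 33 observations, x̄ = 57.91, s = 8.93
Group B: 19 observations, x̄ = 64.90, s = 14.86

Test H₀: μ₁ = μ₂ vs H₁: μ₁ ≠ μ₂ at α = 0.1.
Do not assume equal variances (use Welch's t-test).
Welch's two-sample t-test:
H₀: μ₁ = μ₂
H₁: μ₁ ≠ μ₂
s₁²/n₁ = 8.93²/33 = 2.4165,  s₂²/n₂ = 14.86²/19 = 11.6221
SE = √(s₁²/n₁ + s₂²/n₂) = √(2.4165 + 11.6221) = 3.7468
df (Welch-Satterthwaite) = (s₁²/n₁ + s₂²/n₂)² / [(s₁²/n₁)²/(n₁-1) + (s₂²/n₂)²/(n₂-1)] ≈ 25.64
t = (x̄₁ - x̄₂) / SE = (57.91 - 64.90) / 3.7468 = -6.99 / 3.7468 = -1.866
p-value = 0.0736

Since p-value < α = 0.1, we reject H₀.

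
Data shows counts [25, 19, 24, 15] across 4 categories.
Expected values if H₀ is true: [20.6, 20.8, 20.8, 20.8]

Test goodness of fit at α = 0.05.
Chi-square goodness of fit test:
H₀: observed counts match expected distribution
H₁: observed counts differ from expected distribution
df = k - 1 = 3
χ² = Σ(O - E)²/E
   = (25 - 20.6)²/20.6 + (19 - 20.8)²/20.8 + (24 - 20.8)²/20.8 + (15 - 20.8)²/20.8
   = 0.940 + 0.156 + 0.492 + 1.617
   = 3.21
p-value = 0.3611

Since p-value > α = 0.05, we fail to reject H₀.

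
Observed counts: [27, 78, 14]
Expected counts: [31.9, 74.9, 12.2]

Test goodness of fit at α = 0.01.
Chi-square goodness of fit test:
H₀: observed counts match expected distribution
H₁: observed counts differ from expected distribution
df = k - 1 = 2
χ² = Σ(O - E)²/E
   = (27 - 31.9)²/31.9 + (78 - 74.9)²/74.9 + (14 - 12.2)²/12.2
   = 0.753 + 0.128 + 0.266
   = 1.15
p-value = 0.5637

Since p-value > α = 0.01, we fail to reject H₀.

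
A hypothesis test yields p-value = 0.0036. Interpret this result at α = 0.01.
Since p = 0.0036 < α = 0.01, reject H₀.
There is sufficient evidence to reject the null hypothesis; the result is statistically significant at the 0.01 level.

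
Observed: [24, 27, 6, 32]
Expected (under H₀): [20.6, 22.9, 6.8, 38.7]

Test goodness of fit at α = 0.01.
Chi-square goodness of fit test:
H₀: observed counts match expected distribution
H₁: observed counts differ from expected distribution
df = k - 1 = 3
χ² = Σ(O - E)²/E
   = (24 - 20.6)²/20.6 + (27 - 22.9)²/22.9 + (6 - 6.8)²/6.8 + (32 - 38.7)²/38.7
   = 0.561 + 0.734 + 0.094 + 1.160
   = 2.55
p-value = 0.4664

Since p-value > α = 0.01, we fail to reject H₀.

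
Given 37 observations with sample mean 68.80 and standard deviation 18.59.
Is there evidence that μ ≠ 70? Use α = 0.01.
One-sample t-test:
H₀: μ = 70
H₁: μ ≠ 70
df = n - 1 = 36
t = (x̄ - μ₀) / (s/√n) = (68.80 - 70) / (18.59/√37) = -0.393
p-value = 0.6969

Since p-value > α = 0.01, we fail to reject H₀.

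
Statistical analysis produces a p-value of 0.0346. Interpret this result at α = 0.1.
Since p = 0.0346 < α = 0.1, reject H₀.
There is sufficient evidence to reject the null hypothesis; the result is statistically significant at the 0.1 level.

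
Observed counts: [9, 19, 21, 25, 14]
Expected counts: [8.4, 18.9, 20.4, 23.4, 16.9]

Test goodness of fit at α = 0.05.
Chi-square goodness of fit test:
H₀: observed counts match expected distribution
H₁: observed counts differ from expected distribution
df = k - 1 = 4
χ² = Σ(O - E)²/E
   = (9 - 8.4)²/8.4 + (19 - 18.9)²/18.9 + (21 - 20.4)²/20.4 + (25 - 23.4)²/23.4 + (14 - 16.9)²/16.9
   = 0.043 + 0.001 + 0.018 + 0.109 + 0.498
   = 0.67
p-value = 0.9552

Since p-value > α = 0.05, we fail to reject H₀.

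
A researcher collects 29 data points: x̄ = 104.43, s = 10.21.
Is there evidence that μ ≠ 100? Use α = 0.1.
One-sample t-test:
H₀: μ = 100
H₁: μ ≠ 100
df = n - 1 = 28
t = (x̄ - μ₀) / (s/√n) = (104.43 - 100) / (10.21/√29) = 2.337
p-value = 0.0268

Since p-value < α = 0.1, we reject H₀.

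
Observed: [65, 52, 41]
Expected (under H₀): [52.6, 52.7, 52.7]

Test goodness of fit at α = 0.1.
Chi-square goodness of fit test:
H₀: observed counts match expected distribution
H₁: observed counts differ from expected distribution
df = k - 1 = 2
χ² = Σ(O - E)²/E
   = (65 - 52.6)²/52.6 + (52 - 52.7)²/52.7 + (41 - 52.7)²/52.7
   = 2.923 + 0.009 + 2.598
   = 5.53
p-value = 0.0630

Since p-value < α = 0.1, we reject H₀.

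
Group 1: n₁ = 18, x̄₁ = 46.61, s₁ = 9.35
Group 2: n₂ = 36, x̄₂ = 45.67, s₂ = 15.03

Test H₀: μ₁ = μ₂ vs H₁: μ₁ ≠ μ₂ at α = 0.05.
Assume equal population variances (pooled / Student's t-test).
Student's two-sample t-test (equal variances):
H₀: μ₁ = μ₂
H₁: μ₁ ≠ μ₂
df = n₁ + n₂ - 2 = 52
Pooled variance s_p² = [(n₁-1)s₁² + (n₂-1)s₂²] / (n₁ + n₂ - 2) = [(17)(9.35²) + (35)(15.03²)] / 52 = 180.6291
SE = √(s_p²(1/n₁ + 1/n₂)) = √(180.6291 × (1/18 + 1/36)) = 3.8797
t = (x̄₁ - x̄₂) / SE = (46.61 - 45.67) / 3.8797 = 0.94 / 3.8797 = 0.242
p-value = 0.8095

Since p-value > α = 0.05, we fail to reject H₀.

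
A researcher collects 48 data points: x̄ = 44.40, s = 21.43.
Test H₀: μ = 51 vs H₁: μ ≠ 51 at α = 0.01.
One-sample t-test:
H₀: μ = 51
H₁: μ ≠ 51
df = n - 1 = 47
t = (x̄ - μ₀) / (s/√n) = (44.40 - 51) / (21.43/√48) = -2.134
p-value = 0.0381

Since p-value > α = 0.01, we fail to reject H₀.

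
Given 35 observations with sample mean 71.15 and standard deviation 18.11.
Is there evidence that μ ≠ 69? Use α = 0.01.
One-sample t-test:
H₀: μ = 69
H₁: μ ≠ 69
df = n - 1 = 34
t = (x̄ - μ₀) / (s/√n) = (71.15 - 69) / (18.11/√35) = 0.702
p-value = 0.4872

Since p-value > α = 0.01, we fail to reject H₀.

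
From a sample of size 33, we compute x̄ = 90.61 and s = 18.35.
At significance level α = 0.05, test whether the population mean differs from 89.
One-sample t-test:
H₀: μ = 89
H₁: μ ≠ 89
df = n - 1 = 32
t = (x̄ - μ₀) / (s/√n) = (90.61 - 89) / (18.35/√33) = 0.504
p-value = 0.6177

Since p-value > α = 0.05, we fail to reject H₀.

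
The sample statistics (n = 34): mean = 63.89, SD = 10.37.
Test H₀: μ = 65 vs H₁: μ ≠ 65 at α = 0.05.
One-sample t-test:
H₀: μ = 65
H₁: μ ≠ 65
df = n - 1 = 33
t = (x̄ - μ₀) / (s/√n) = (63.89 - 65) / (10.37/√34) = -0.624
p-value = 0.5368

Since p-value > α = 0.05, we fail to reject H₀.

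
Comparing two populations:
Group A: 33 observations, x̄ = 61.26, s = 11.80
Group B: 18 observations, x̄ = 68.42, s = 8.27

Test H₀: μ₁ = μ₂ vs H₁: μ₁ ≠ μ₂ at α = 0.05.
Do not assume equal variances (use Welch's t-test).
Welch's two-sample t-test:
H₀: μ₁ = μ₂
H₁: μ₁ ≠ μ₂
s₁²/n₁ = 11.80²/33 = 4.2194,  s₂²/n₂ = 8.27²/18 = 3.7996
SE = √(s₁²/n₁ + s₂²/n₂) = √(4.2194 + 3.7996) = 2.8318
df (Welch-Satterthwaite) = (s₁²/n₁ + s₂²/n₂)² / [(s₁²/n₁)²/(n₁-1) + (s₂²/n₂)²/(n₂-1)] ≈ 45.75
t = (x̄₁ - x̄₂) / SE = (61.26 - 68.42) / 2.8318 = -7.16 / 2.8318 = -2.528
p-value = 0.0150

Since p-value < α = 0.05, we reject H₀.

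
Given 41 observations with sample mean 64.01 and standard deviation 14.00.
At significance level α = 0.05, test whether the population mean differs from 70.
One-sample t-test:
H₀: μ = 70
H₁: μ ≠ 70
df = n - 1 = 40
t = (x̄ - μ₀) / (s/√n) = (64.01 - 70) / (14.00/√41) = -2.740
p-value = 0.0091

Since p-value < α = 0.05, we reject H₀.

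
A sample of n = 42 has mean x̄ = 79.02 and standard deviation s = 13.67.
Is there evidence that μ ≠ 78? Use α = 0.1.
One-sample t-test:
H₀: μ = 78
H₁: μ ≠ 78
df = n - 1 = 41
t = (x̄ - μ₀) / (s/√n) = (79.02 - 78) / (13.67/√42) = 0.484
p-value = 0.6313

Since p-value > α = 0.1, we fail to reject H₀.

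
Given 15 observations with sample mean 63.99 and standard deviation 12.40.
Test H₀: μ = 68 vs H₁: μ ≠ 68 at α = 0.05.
One-sample t-test:
H₀: μ = 68
H₁: μ ≠ 68
df = n - 1 = 14
t = (x̄ - μ₀) / (s/√n) = (63.99 - 68) / (12.40/√15) = -1.252
p-value = 0.2309

Since p-value > α = 0.05, we fail to reject H₀.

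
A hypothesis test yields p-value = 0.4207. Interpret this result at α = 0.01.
Since p = 0.4207 > α = 0.01, fail to reject H₀.
There is insufficient evidence to reject the null hypothesis; the result is not statistically significant at the 0.01 level.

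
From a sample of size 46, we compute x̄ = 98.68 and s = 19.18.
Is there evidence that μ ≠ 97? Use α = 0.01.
One-sample t-test:
H₀: μ = 97
H₁: μ ≠ 97
df = n - 1 = 45
t = (x̄ - μ₀) / (s/√n) = (98.68 - 97) / (19.18/√46) = 0.594
p-value = 0.5554

Since p-value > α = 0.01, we fail to reject H₀.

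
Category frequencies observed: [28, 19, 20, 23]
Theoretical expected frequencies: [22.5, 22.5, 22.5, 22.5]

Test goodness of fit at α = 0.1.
Chi-square goodness of fit test:
H₀: observed counts match expected distribution
H₁: observed counts differ from expected distribution
df = k - 1 = 3
χ² = Σ(O - E)²/E
   = (28 - 22.5)²/22.5 + (19 - 22.5)²/22.5 + (20 - 22.5)²/22.5 + (23 - 22.5)²/22.5
   = 1.344 + 0.544 + 0.278 + 0.011
   = 2.18
p-value = 0.5363

Since p-value > α = 0.1, we fail to reject H₀.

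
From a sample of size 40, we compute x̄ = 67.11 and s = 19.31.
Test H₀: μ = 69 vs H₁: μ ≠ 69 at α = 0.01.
One-sample t-test:
H₀: μ = 69
H₁: μ ≠ 69
df = n - 1 = 39
t = (x̄ - μ₀) / (s/√n) = (67.11 - 69) / (19.31/√40) = -0.619
p-value = 0.5395

Since p-value > α = 0.01, we fail to reject H₀.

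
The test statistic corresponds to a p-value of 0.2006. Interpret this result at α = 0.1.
Since p = 0.2006 > α = 0.1, fail to reject H₀.
There is insufficient evidence to reject the null hypothesis; the result is not statistically significant at the 0.1 level.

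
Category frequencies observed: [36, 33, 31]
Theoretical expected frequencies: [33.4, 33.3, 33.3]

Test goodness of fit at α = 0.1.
Chi-square goodness of fit test:
H₀: observed counts match expected distribution
H₁: observed counts differ from expected distribution
df = k - 1 = 2
χ² = Σ(O - E)²/E
   = (36 - 33.4)²/33.4 + (33 - 33.3)²/33.3 + (31 - 33.3)²/33.3
   = 0.202 + 0.003 + 0.159
   = 0.36
p-value = 0.8336

Since p-value > α = 0.1, we fail to reject H₀.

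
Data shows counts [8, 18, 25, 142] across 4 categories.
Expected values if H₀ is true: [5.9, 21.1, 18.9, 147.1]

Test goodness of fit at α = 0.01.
Chi-square goodness of fit test:
H₀: observed counts match expected distribution
H₁: observed counts differ from expected distribution
df = k - 1 = 3
χ² = Σ(O - E)²/E
   = (8 - 5.9)²/5.9 + (18 - 21.1)²/21.1 + (25 - 18.9)²/18.9 + (142 - 147.1)²/147.1
   = 0.747 + 0.455 + 1.969 + 0.177
   = 3.35
p-value = 0.3409

Since p-value > α = 0.01, we fail to reject H₀.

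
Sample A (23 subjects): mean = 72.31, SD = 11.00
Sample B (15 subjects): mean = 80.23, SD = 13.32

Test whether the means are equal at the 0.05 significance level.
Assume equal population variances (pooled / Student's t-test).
Student's two-sample t-test (equal variances):
H₀: μ₁ = μ₂
H₁: μ₁ ≠ μ₂
df = n₁ + n₂ - 2 = 36
Pooled variance s_p² = [(n₁-1)s₁² + (n₂-1)s₂²] / (n₁ + n₂ - 2) = [(22)(11.00²) + (14)(13.32²)] / 36 = 142.9420
SE = √(s_p²(1/n₁ + 1/n₂)) = √(142.9420 × (1/23 + 1/15)) = 3.9679
t = (x̄₁ - x̄₂) / SE = (72.31 - 80.23) / 3.9679 = -7.92 / 3.9679 = -1.996
p-value = 0.0535

Since p-value > α = 0.05, we fail to reject H₀.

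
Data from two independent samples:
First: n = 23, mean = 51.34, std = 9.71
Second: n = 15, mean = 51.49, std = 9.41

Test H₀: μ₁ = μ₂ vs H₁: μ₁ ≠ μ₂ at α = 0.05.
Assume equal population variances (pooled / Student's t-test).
Student's two-sample t-test (equal variances):
H₀: μ₁ = μ₂
H₁: μ₁ ≠ μ₂
df = n₁ + n₂ - 2 = 36
Pooled variance s_p² = [(n₁-1)s₁² + (n₂-1)s₂²] / (n₁ + n₂ - 2) = [(22)(9.71²) + (14)(9.41²)] / 36 = 92.0534
SE = √(s_p²(1/n₁ + 1/n₂)) = √(92.0534 × (1/23 + 1/15)) = 3.1842
t = (x̄₁ - x̄₂) / SE = (51.34 - 51.49) / 3.1842 = -0.15 / 3.1842 = -0.047
p-value = 0.9627

Since p-value > α = 0.05, we fail to reject H₀.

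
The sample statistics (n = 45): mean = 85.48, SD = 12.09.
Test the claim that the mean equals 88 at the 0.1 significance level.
One-sample t-test:
H₀: μ = 88
H₁: μ ≠ 88
df = n - 1 = 44
t = (x̄ - μ₀) / (s/√n) = (85.48 - 88) / (12.09/√45) = -1.398
p-value = 0.1691

Since p-value > α = 0.1, we fail to reject H₀.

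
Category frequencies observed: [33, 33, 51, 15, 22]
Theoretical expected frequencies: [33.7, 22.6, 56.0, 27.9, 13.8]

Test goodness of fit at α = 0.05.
Chi-square goodness of fit test:
H₀: observed counts match expected distribution
H₁: observed counts differ from expected distribution
df = k - 1 = 4
χ² = Σ(O - E)²/E
   = (33 - 33.7)²/33.7 + (33 - 22.6)²/22.6 + (51 - 56.0)²/56.0 + (15 - 27.9)²/27.9 + (22 - 13.8)²/13.8
   = 0.015 + 4.786 + 0.446 + 5.965 + 4.872
   = 16.08
p-value = 0.0029

Since p-value < α = 0.05, we reject H₀.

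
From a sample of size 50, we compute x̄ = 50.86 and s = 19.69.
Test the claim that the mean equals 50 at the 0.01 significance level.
One-sample t-test:
H₀: μ = 50
H₁: μ ≠ 50
df = n - 1 = 49
t = (x̄ - μ₀) / (s/√n) = (50.86 - 50) / (19.69/√50) = 0.309
p-value = 0.7588

Since p-value > α = 0.01, we fail to reject H₀.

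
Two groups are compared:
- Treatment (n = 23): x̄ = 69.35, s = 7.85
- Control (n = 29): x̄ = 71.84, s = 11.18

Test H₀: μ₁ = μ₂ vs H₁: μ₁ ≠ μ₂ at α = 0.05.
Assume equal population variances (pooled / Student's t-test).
Student's two-sample t-test (equal variances):
H₀: μ₁ = μ₂
H₁: μ₁ ≠ μ₂
df = n₁ + n₂ - 2 = 50
Pooled variance s_p² = [(n₁-1)s₁² + (n₂-1)s₂²] / (n₁ + n₂ - 2) = [(22)(7.85²) + (28)(11.18²)] / 50 = 97.1096
SE = √(s_p²(1/n₁ + 1/n₂)) = √(97.1096 × (1/23 + 1/29)) = 2.7515
t = (x̄₁ - x̄₂) / SE = (69.35 - 71.84) / 2.7515 = -2.49 / 2.7515 = -0.905
p-value = 0.3698

Since p-value > α = 0.05, we fail to reject H₀.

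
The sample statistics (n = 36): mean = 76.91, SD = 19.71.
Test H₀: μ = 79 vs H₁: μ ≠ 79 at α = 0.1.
One-sample t-test:
H₀: μ = 79
H₁: μ ≠ 79
df = n - 1 = 35
t = (x̄ - μ₀) / (s/√n) = (76.91 - 79) / (19.71/√36) = -0.636
p-value = 0.5288

Since p-value > α = 0.1, we fail to reject H₀.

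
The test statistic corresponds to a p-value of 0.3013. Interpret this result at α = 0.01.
Since p = 0.3013 > α = 0.01, fail to reject H₀.
There is insufficient evidence to reject the null hypothesis; the result is not statistically significant at the 0.01 level.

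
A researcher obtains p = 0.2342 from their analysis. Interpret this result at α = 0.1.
Since p = 0.2342 > α = 0.1, fail to reject H₀.
There is insufficient evidence to reject the null hypothesis; the result is not statistically significant at the 0.1 level.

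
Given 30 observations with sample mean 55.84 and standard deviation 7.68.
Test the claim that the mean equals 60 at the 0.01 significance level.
One-sample t-test:
H₀: μ = 60
H₁: μ ≠ 60
df = n - 1 = 29
t = (x̄ - μ₀) / (s/√n) = (55.84 - 60) / (7.68/√30) = -2.967
p-value = 0.0060

Since p-value < α = 0.01, we reject H₀.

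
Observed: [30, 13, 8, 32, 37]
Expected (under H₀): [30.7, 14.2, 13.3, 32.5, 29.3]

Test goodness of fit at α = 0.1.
Chi-square goodness of fit test:
H₀: observed counts match expected distribution
H₁: observed counts differ from expected distribution
df = k - 1 = 4
χ² = Σ(O - E)²/E
   = (30 - 30.7)²/30.7 + (13 - 14.2)²/14.2 + (8 - 13.3)²/13.3 + (32 - 32.5)²/32.5 + (37 - 29.3)²/29.3
   = 0.016 + 0.101 + 2.112 + 0.008 + 2.024
   = 4.26
p-value = 0.3719

Since p-value > α = 0.1, we fail to reject H₀.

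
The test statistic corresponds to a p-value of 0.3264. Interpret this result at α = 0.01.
Since p = 0.3264 > α = 0.01, fail to reject H₀.
There is insufficient evidence to reject the null hypothesis; the result is not statistically significant at the 0.01 level.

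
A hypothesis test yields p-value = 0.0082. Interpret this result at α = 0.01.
Since p = 0.0082 < α = 0.01, reject H₀.
There is sufficient evidence to reject the null hypothesis; the result is statistically significant at the 0.01 level.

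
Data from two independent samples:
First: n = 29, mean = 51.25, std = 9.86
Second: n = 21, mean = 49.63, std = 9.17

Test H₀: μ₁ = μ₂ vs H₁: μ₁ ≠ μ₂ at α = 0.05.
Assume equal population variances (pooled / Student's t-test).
Student's two-sample t-test (equal variances):
H₀: μ₁ = μ₂
H₁: μ₁ ≠ μ₂
df = n₁ + n₂ - 2 = 48
Pooled variance s_p² = [(n₁-1)s₁² + (n₂-1)s₂²] / (n₁ + n₂ - 2) = [(28)(9.86²) + (20)(9.17²)] / 48 = 91.7485
SE = √(s_p²(1/n₁ + 1/n₂)) = √(91.7485 × (1/29 + 1/21)) = 2.7446
t = (x̄₁ - x̄₂) / SE = (51.25 - 49.63) / 2.7446 = 1.62 / 2.7446 = 0.590
p-value = 0.5578

Since p-value > α = 0.05, we fail to reject H₀.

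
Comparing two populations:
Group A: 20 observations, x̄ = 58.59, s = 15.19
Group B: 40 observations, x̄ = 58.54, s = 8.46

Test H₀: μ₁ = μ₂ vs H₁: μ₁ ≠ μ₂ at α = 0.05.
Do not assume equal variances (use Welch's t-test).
Welch's two-sample t-test:
H₀: μ₁ = μ₂
H₁: μ₁ ≠ μ₂
s₁²/n₁ = 15.19²/20 = 11.5368,  s₂²/n₂ = 8.46²/40 = 1.7893
SE = √(s₁²/n₁ + s₂²/n₂) = √(11.5368 + 1.7893) = 3.6505
df (Welch-Satterthwaite) = (s₁²/n₁ + s₂²/n₂)² / [(s₁²/n₁)²/(n₁-1) + (s₂²/n₂)²/(n₂-1)] ≈ 25.06
t = (x̄₁ - x̄₂) / SE = (58.59 - 58.54) / 3.6505 = 0.05 / 3.6505 = 0.014
p-value = 0.9892

Since p-value > α = 0.05, we fail to reject H₀.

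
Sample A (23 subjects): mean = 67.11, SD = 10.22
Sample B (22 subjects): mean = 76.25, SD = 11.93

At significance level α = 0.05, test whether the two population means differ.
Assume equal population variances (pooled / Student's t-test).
Student's two-sample t-test (equal variances):
H₀: μ₁ = μ₂
H₁: μ₁ ≠ μ₂
df = n₁ + n₂ - 2 = 43
Pooled variance s_p² = [(n₁-1)s₁² + (n₂-1)s₂²] / (n₁ + n₂ - 2) = [(22)(10.22²) + (21)(11.93²)] / 43 = 122.9462
SE = √(s_p²(1/n₁ + 1/n₂)) = √(122.9462 × (1/23 + 1/22)) = 3.3067
t = (x̄₁ - x̄₂) / SE = (67.11 - 76.25) / 3.3067 = -9.14 / 3.3067 = -2.764
p-value = 0.0084

Since p-value < α = 0.05, we reject H₀.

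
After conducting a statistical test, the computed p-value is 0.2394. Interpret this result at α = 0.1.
Since p = 0.2394 > α = 0.1, fail to reject H₀.
There is insufficient evidence to reject the null hypothesis; the result is not statistically significant at the 0.1 level.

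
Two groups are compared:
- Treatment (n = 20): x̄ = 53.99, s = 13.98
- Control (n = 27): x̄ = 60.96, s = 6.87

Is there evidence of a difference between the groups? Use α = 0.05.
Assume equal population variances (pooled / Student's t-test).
Student's two-sample t-test (equal variances):
H₀: μ₁ = μ₂
H₁: μ₁ ≠ μ₂
df = n₁ + n₂ - 2 = 45
Pooled variance s_p² = [(n₁-1)s₁² + (n₂-1)s₂²] / (n₁ + n₂ - 2) = [(19)(13.98²) + (26)(6.87²)] / 45 = 109.7886
SE = √(s_p²(1/n₁ + 1/n₂)) = √(109.7886 × (1/20 + 1/27)) = 3.0912
t = (x̄₁ - x̄₂) / SE = (53.99 - 60.96) / 3.0912 = -6.97 / 3.0912 = -2.255
p-value = 0.0291

Since p-value < α = 0.05, we reject H₀.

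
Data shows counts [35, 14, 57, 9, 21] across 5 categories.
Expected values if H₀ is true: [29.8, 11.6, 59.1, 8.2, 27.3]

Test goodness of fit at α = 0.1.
Chi-square goodness of fit test:
H₀: observed counts match expected distribution
H₁: observed counts differ from expected distribution
df = k - 1 = 4
χ² = Σ(O - E)²/E
   = (35 - 29.8)²/29.8 + (14 - 11.6)²/11.6 + (57 - 59.1)²/59.1 + (9 - 8.2)²/8.2 + (21 - 27.3)²/27.3
   = 0.907 + 0.497 + 0.075 + 0.078 + 1.454
   = 3.01
p-value = 0.5561

Since p-value > α = 0.1, we fail to reject H₀.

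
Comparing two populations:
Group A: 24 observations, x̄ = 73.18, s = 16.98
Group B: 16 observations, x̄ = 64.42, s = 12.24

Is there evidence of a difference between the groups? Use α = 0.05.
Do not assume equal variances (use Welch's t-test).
Welch's two-sample t-test:
H₀: μ₁ = μ₂
H₁: μ₁ ≠ μ₂
s₁²/n₁ = 16.98²/24 = 12.0134,  s₂²/n₂ = 12.24²/16 = 9.3636
SE = √(s₁²/n₁ + s₂²/n₂) = √(12.0134 + 9.3636) = 4.6235
df (Welch-Satterthwaite) = (s₁²/n₁ + s₂²/n₂)² / [(s₁²/n₁)²/(n₁-1) + (s₂²/n₂)²/(n₂-1)] ≈ 37.70
t = (x̄₁ - x̄₂) / SE = (73.18 - 64.42) / 4.6235 = 8.76 / 4.6235 = 1.895
p-value = 0.0658

Since p-value > α = 0.05, we fail to reject H₀.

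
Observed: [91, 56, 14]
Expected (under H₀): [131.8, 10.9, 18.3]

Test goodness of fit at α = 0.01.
Chi-square goodness of fit test:
H₀: observed counts match expected distribution
H₁: observed counts differ from expected distribution
df = k - 1 = 2
χ² = Σ(O - E)²/E
   = (91 - 131.8)²/131.8 + (56 - 10.9)²/10.9 + (14 - 18.3)²/18.3
   = 12.630 + 186.606 + 1.010
   = 200.25
p-value < 0.0001

Since p-value < α = 0.01, we reject H₀.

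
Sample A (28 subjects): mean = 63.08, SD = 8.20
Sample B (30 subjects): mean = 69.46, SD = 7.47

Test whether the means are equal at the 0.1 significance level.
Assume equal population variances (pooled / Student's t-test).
Student's two-sample t-test (equal variances):
H₀: μ₁ = μ₂
H₁: μ₁ ≠ μ₂
df = n₁ + n₂ - 2 = 56
Pooled variance s_p² = [(n₁-1)s₁² + (n₂-1)s₂²] / (n₁ + n₂ - 2) = [(27)(8.20²) + (29)(7.47²)] / 56 = 61.3162
SE = √(s_p²(1/n₁ + 1/n₂)) = √(61.3162 × (1/28 + 1/30)) = 2.0576
t = (x̄₁ - x̄₂) / SE = (63.08 - 69.46) / 2.0576 = -6.38 / 2.0576 = -3.101
p-value = 0.0030

Since p-value < α = 0.1, we reject H₀.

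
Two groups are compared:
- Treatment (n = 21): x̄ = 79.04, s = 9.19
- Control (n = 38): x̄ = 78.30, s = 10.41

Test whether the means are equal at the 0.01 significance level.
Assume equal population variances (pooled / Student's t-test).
Student's two-sample t-test (equal variances):
H₀: μ₁ = μ₂
H₁: μ₁ ≠ μ₂
df = n₁ + n₂ - 2 = 57
Pooled variance s_p² = [(n₁-1)s₁² + (n₂-1)s₂²] / (n₁ + n₂ - 2) = [(20)(9.19²) + (37)(10.41²)] / 57 = 99.9779
SE = √(s_p²(1/n₁ + 1/n₂)) = √(99.9779 × (1/21 + 1/38)) = 2.7188
t = (x̄₁ - x̄₂) / SE = (79.04 - 78.30) / 2.7188 = 0.74 / 2.7188 = 0.272
p-value = 0.7865

Since p-value > α = 0.01, we fail to reject H₀.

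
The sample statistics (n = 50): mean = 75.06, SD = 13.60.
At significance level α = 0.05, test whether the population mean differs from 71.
One-sample t-test:
H₀: μ = 71
H₁: μ ≠ 71
df = n - 1 = 49
t = (x̄ - μ₀) / (s/√n) = (75.06 - 71) / (13.60/√50) = 2.111
p-value = 0.0399

Since p-value < α = 0.05, we reject H₀.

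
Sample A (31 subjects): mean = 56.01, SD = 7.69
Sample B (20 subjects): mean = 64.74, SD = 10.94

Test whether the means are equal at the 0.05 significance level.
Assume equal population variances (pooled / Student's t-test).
Student's two-sample t-test (equal variances):
H₀: μ₁ = μ₂
H₁: μ₁ ≠ μ₂
df = n₁ + n₂ - 2 = 49
Pooled variance s_p² = [(n₁-1)s₁² + (n₂-1)s₂²] / (n₁ + n₂ - 2) = [(30)(7.69²) + (19)(10.94²)] / 49 = 82.6137
SE = √(s_p²(1/n₁ + 1/n₂)) = √(82.6137 × (1/31 + 1/20)) = 2.6068
t = (x̄₁ - x̄₂) / SE = (56.01 - 64.74) / 2.6068 = -8.73 / 2.6068 = -3.349
p-value = 0.0016

Since p-value < α = 0.05, we reject H₀.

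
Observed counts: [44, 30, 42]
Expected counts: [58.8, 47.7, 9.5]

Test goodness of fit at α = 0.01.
Chi-square goodness of fit test:
H₀: observed counts match expected distribution
H₁: observed counts differ from expected distribution
df = k - 1 = 2
χ² = Σ(O - E)²/E
   = (44 - 58.8)²/58.8 + (30 - 47.7)²/47.7 + (42 - 9.5)²/9.5
   = 3.725 + 6.568 + 111.184
   = 121.48
p-value < 0.0001

Since p-value < α = 0.01, we reject H₀.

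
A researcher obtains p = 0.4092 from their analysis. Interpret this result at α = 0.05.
Since p = 0.4092 > α = 0.05, fail to reject H₀.
There is insufficient evidence to reject the null hypothesis; the result is not statistically significant at the 0.05 level.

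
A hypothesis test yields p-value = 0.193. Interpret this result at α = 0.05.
Since p = 0.193 > α = 0.05, fail to reject H₀.
There is insufficient evidence to reject the null hypothesis; the result is not statistically significant at the 0.05 level.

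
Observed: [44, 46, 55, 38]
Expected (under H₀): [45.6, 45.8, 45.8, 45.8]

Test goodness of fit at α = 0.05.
Chi-square goodness of fit test:
H₀: observed counts match expected distribution
H₁: observed counts differ from expected distribution
df = k - 1 = 3
χ² = Σ(O - E)²/E
   = (44 - 45.6)²/45.6 + (46 - 45.8)²/45.8 + (55 - 45.8)²/45.8 + (38 - 45.8)²/45.8
   = 0.056 + 0.001 + 1.848 + 1.328
   = 3.23
p-value = 0.3570

Since p-value > α = 0.05, we fail to reject H₀.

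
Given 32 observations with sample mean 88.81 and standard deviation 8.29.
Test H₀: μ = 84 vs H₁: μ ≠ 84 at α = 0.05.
One-sample t-test:
H₀: μ = 84
H₁: μ ≠ 84
df = n - 1 = 31
t = (x̄ - μ₀) / (s/√n) = (88.81 - 84) / (8.29/√32) = 3.282
p-value = 0.0026

Since p-value < α = 0.05, we reject H₀.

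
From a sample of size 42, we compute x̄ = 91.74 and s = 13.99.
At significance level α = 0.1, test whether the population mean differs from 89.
One-sample t-test:
H₀: μ = 89
H₁: μ ≠ 89
df = n - 1 = 41
t = (x̄ - μ₀) / (s/√n) = (91.74 - 89) / (13.99/√42) = 1.269
p-value = 0.2115

Since p-value > α = 0.1, we fail to reject H₀.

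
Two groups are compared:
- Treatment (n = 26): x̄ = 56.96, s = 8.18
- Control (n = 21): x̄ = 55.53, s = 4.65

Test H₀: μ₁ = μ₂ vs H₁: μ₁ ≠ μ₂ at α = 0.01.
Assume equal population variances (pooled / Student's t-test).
Student's two-sample t-test (equal variances):
H₀: μ₁ = μ₂
H₁: μ₁ ≠ μ₂
df = n₁ + n₂ - 2 = 45
Pooled variance s_p² = [(n₁-1)s₁² + (n₂-1)s₂²] / (n₁ + n₂ - 2) = [(25)(8.18²) + (20)(4.65²)] / 45 = 46.7836
SE = √(s_p²(1/n₁ + 1/n₂)) = √(46.7836 × (1/26 + 1/21)) = 2.0068
t = (x̄₁ - x̄₂) / SE = (56.96 - 55.53) / 2.0068 = 1.43 / 2.0068 = 0.713
p-value = 0.4798

Since p-value > α = 0.01, we fail to reject H₀.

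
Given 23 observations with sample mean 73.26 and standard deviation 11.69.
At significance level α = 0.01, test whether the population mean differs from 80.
One-sample t-test:
H₀: μ = 80
H₁: μ ≠ 80
df = n - 1 = 22
t = (x̄ - μ₀) / (s/√n) = (73.26 - 80) / (11.69/√23) = -2.765
p-value = 0.0113

Since p-value > α = 0.01, we fail to reject H₀.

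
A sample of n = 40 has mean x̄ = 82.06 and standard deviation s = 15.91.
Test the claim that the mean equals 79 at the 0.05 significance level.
One-sample t-test:
H₀: μ = 79
H₁: μ ≠ 79
df = n - 1 = 39
t = (x̄ - μ₀) / (s/√n) = (82.06 - 79) / (15.91/√40) = 1.216
p-value = 0.2311

Since p-value > α = 0.05, we fail to reject H₀.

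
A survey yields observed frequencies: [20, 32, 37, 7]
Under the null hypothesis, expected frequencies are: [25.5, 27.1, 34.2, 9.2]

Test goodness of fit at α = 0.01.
Chi-square goodness of fit test:
H₀: observed counts match expected distribution
H₁: observed counts differ from expected distribution
df = k - 1 = 3
χ² = Σ(O - E)²/E
   = (20 - 25.5)²/25.5 + (32 - 27.1)²/27.1 + (37 - 34.2)²/34.2 + (7 - 9.2)²/9.2
   = 1.186 + 0.886 + 0.229 + 0.526
   = 2.83
p-value = 0.4190

Since p-value > α = 0.01, we fail to reject H₀.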